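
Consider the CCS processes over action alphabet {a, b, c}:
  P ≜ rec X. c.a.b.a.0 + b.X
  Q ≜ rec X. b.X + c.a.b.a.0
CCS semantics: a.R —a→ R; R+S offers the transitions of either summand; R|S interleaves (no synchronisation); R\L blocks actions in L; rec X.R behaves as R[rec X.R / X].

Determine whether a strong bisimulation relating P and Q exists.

LTS(P): 5 reachable states
  p0 = rec X. c.a.b.a.0 + b.X → --b--▸ p0, --c--▸ p1
  p1 = a.b.a.0 → --a--▸ p2
  p2 = b.a.0 → --b--▸ p3
  p3 = a.0 → --a--▸ p4
  p4 = 0 → (no moves)
LTS(Q): 5 reachable states
  q0 = rec X. b.X + c.a.b.a.0 → --b--▸ q0, --c--▸ q1
  q1 = a.b.a.0 → --a--▸ q2
  q2 = b.a.0 → --b--▸ q3
  q3 = a.0 → --a--▸ q4
  q4 = 0 → (no moves)
Partition-refinement fixed point:
  B0 = {p0, q0}
  B1 = {p1, q1}
  B2 = {p2, q2}
  B3 = {p3, q3}
  B4 = {p4, q4}
p0 ∈ B0, q0 ∈ B0 → same block

YES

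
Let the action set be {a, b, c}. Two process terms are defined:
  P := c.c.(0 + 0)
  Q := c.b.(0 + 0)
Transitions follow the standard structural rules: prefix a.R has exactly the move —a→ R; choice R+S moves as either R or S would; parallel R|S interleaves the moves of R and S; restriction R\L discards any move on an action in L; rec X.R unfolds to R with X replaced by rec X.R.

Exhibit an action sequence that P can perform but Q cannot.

cc

Reachable graph of P (3 states):
  m0 = c.c.(0 + 0) has moves -c-> m1
  m1 = c.(0 + 0) has moves -c-> m2
  m2 = 0 + 0 has moves stopped
Reachable graph of Q (3 states):
  n0 = c.b.(0 + 0) has moves -c-> n1
  n1 = b.(0 + 0) has moves -b-> n2
  n2 = 0 + 0 has moves stopped
Run σ = ⟨cc⟩ on P: start {m0}
  step 1 (c): {m1}
  step 2 (c): {m2}
  ✓ P
Run σ = ⟨cc⟩ on Q: start {n0}
  step 1 (c): {n1}
  step 2 (c): ∅ (Q stuck)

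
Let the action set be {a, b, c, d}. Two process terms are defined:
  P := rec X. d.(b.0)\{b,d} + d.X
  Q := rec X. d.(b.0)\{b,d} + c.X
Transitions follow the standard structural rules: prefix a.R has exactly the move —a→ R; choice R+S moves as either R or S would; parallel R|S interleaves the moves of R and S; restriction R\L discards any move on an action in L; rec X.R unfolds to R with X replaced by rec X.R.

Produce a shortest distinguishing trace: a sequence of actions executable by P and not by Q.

LTS(P): 2 reachable states
  m0 = rec X. d.(b.0)\{b,d} + d.X | --d--▸ m0, --d--▸ m1
  m1 = (b.0)\{b,d} | stopped
LTS(Q): 2 reachable states
  n0 = rec X. d.(b.0)\{b,d} + c.X | --c--▸ n0, --d--▸ n1
  n1 = (b.0)\{b,d} | stopped
Trace ⟨dd⟩ through P, begin at {m0}:
  step 1 (d): {m0, m1}
  step 2 (d): {m0, m1}
  ✓ P
Trace ⟨dd⟩ through Q, begin at {n0}:
  step 1 (d): {n1}
  step 2 (d): ∅  — Q cannot continue

dd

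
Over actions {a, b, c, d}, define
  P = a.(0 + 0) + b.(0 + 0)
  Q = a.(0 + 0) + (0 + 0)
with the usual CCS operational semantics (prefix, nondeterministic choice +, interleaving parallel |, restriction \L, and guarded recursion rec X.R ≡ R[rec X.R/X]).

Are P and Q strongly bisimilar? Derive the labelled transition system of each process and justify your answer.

P's transition system — 2 states:
  m0 = a.(0 + 0) + b.(0 + 0) | =a=> m1, =b=> m1
  m1 = 0 + 0 | ·
Q's transition system — 2 states:
  n0 = a.(0 + 0) + (0 + 0) | =a=> n1
  n1 = 0 + 0 | ·
Partition-refinement fixed point:
  B0 = {m0}
  B1 = {m1, n1}
  B2 = {n0}
m0 ∈ B0, n0 ∈ B2 → different blocks

not bisimilar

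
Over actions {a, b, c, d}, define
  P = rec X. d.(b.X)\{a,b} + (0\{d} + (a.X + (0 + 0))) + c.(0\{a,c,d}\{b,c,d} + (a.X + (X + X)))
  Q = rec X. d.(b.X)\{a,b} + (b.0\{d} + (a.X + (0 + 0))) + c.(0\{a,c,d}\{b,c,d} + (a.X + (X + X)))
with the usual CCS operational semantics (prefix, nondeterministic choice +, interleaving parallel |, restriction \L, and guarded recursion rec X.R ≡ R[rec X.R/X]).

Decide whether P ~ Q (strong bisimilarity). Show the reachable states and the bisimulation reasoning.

not bisimilar

P's transition system — 3 states:
  p0 = rec X. d.(b.X)\{a,b} + (0\{d} + (a.X + (0 + 0))) + c.(0\{a,c,d}\{b,c,d} + (a.X + (X + X))) :: -a-> p0, -c-> p1, -d-> p2
  p1 = 0\{a,c,d}\{b,c,d} + (a.(rec X. d.(b.X)\{a,b} + (0\{d} + (a.X + (0 + 0))) + c.(0\{a,c,d}\{b,c,d} + (a.X + (X + X)))) + ((rec X. d.(b.X)\{a,b} + (0\{d} + (a.X + (0 + 0))) + c.(0\{a,c,d}\{b,c,d} + (a.X + (X + X)))) + (rec X. d.(b.X)\{a,b} + (0\{d} + (a.X + (0 + 0))) + c.(0\{a,c,d}\{b,c,d} + (a.X + (X + X)))))) :: -a-> p0, -c-> p1, -d-> p2
  p2 = (b.(rec X. d.(b.X)\{a,b} + (0\{d} + (a.X + (0 + 0))) + c.(0\{a,c,d}\{b,c,d} + (a.X + (X + X)))))\{a,b} :: (no moves)
Q's transition system — 4 states:
  q0 = rec X. d.(b.X)\{a,b} + (b.0\{d} + (a.X + (0 + 0))) + c.(0\{a,c,d}\{b,c,d} + (a.X + (X + X))) :: -a-> q0, -b-> q1, -c-> q2, -d-> q3
  q1 = 0\{d} :: (no moves)
  q2 = 0\{a,c,d}\{b,c,d} + (a.(rec X. d.(b.X)\{a,b} + (b.0\{d} + (a.X + (0 + 0))) + c.(0\{a,c,d}\{b,c,d} + (a.X + (X + X)))) + ((rec X. d.(b.X)\{a,b} + (b.0\{d} + (a.X + (0 + 0))) + c.(0\{a,c,d}\{b,c,d} + (a.X + (X + X)))) + (rec X. d.(b.X)\{a,b} + (b.0\{d} + (a.X + (0 + 0))) + c.(0\{a,c,d}\{b,c,d} + (a.X + (X + X)))))) :: -a-> q0, -b-> q1, -c-> q2, -d-> q3
  q3 = (b.(rec X. d.(b.X)\{a,b} + (b.0\{d} + (a.X + (0 + 0))) + c.(0\{a,c,d}\{b,c,d} + (a.X + (X + X)))))\{a,b} :: (no moves)
Coarsest stable partition (strong bisimilarity classes):
  B0 = {p0, p1}
  B1 = {p2, q1, q3}
  B2 = {q0, q2}
p0 ∈ B0, q0 ∈ B2 → different blocks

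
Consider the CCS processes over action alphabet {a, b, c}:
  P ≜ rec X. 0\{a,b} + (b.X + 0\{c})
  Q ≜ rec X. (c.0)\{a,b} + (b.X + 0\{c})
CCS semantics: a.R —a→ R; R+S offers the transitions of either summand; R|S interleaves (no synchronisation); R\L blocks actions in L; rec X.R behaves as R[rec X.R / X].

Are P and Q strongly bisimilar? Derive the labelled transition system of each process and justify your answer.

P's transition system — 1 states:
  u0 = rec X. 0\{a,b} + (b.X + 0\{c}) → —b→ u0
Q's transition system — 2 states:
  v0 = rec X. (c.0)\{a,b} + (b.X + 0\{c}) → —b→ v0, —c→ v1
  v1 = 0\{a,b} → deadlocked
Bisimilarity quotient blocks:
  B0 = {u0}
  B1 = {v0}
  B2 = {v1}
u0 ∈ B0, v0 ∈ B1 → different blocks

NO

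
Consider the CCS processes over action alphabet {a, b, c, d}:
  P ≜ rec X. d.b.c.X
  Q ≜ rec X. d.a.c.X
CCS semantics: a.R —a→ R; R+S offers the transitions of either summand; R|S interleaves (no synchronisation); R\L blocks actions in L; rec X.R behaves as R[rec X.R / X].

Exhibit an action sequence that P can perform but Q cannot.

Reachable graph of P (3 states):
  u0 = rec X. d.b.c.X has moves =d=> u1
  u1 = b.c.(rec X. d.b.c.X) has moves =b=> u2
  u2 = c.(rec X. d.b.c.X) has moves =c=> u0
Reachable graph of Q (3 states):
  v0 = rec X. d.a.c.X has moves =d=> v1
  v1 = a.c.(rec X. d.a.c.X) has moves =a=> v2
  v2 = c.(rec X. d.a.c.X) has moves =c=> v0
Trace ⟨db⟩ through P, begin at {u0}:
  [1] d ⇒ {u1}
  [2] b ⇒ {u2}
  — P admits the full trace.
Trace ⟨db⟩ through Q, begin at {v0}:
  [1] d ⇒ {v1}
  [2] b ⇒ ∅  — Q cannot continue

db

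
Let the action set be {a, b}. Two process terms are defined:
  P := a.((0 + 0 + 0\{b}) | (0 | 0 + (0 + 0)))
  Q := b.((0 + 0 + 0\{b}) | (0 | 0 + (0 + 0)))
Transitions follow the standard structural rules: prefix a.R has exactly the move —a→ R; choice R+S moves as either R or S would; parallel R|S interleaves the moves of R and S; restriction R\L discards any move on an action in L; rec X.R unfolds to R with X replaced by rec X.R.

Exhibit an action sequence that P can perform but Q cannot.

Reachable graph of P (2 states):
  p0 = a.((0 + 0 + 0\{b}) | (0 | 0 + (0 + 0))) has moves —a→ p1
  p1 = (0 + 0 + 0\{b}) | (0 | 0 + (0 + 0)) has moves deadlocked
Reachable graph of Q (2 states):
  q0 = b.((0 + 0 + 0\{b}) | (0 | 0 + (0 + 0))) has moves —b→ q1
  q1 = (0 + 0 + 0\{b}) | (0 | 0 + (0 + 0)) has moves deadlocked
Trace ⟨a⟩ through P, begin at {p0}:
  step 1 (a): {p1}
  P completes σ.
Trace ⟨a⟩ through Q, begin at {q0}:
  step 1 (a): ∅  — Q cannot continue

a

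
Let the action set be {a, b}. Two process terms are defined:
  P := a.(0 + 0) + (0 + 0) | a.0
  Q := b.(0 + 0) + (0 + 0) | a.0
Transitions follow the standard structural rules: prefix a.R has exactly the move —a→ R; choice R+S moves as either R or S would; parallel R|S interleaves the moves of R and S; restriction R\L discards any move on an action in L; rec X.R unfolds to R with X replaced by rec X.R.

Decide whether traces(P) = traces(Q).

P's transition system — 3 states:
  s0 = a.(0 + 0) + (0 + 0) | a.0 → --a--▸ s1, --a--▸ s2
  s1 = (0 + 0) | 0 → ∅
  s2 = 0 + 0 → ∅
Q's transition system — 3 states:
  t0 = b.(0 + 0) + (0 + 0) | a.0 → --a--▸ t1, --b--▸ t2
  t1 = (0 + 0) | 0 → ∅
  t2 = 0 + 0 → ∅
Trace ⟨b⟩ through Q, begin at {t0}:
  [1] b ⇒ {t2}
  ✓ Q
Trace ⟨b⟩ through P, begin at {s0}:
  [1] b ⇒ ∅ (P stuck)

traces(P) ≠ traces(Q) — witness ⟨b⟩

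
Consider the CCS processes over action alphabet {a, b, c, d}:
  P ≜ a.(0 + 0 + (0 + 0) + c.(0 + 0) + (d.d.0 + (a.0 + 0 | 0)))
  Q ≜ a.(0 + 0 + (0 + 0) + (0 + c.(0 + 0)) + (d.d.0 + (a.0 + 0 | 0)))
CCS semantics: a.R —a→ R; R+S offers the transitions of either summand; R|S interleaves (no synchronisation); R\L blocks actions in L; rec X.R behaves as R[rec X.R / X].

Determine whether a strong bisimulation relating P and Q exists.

P ~ Q

P's transition system — 5 states:
  u0 = a.(0 + 0 + (0 + 0) + c.(0 + 0) + (d.d.0 + (a.0 + 0 | 0))) ⊢ =a=> u1
  u1 = 0 + 0 + (0 + 0) + c.(0 + 0) + (d.d.0 + (a.0 + 0 | 0)) ⊢ =a=> u2, =c=> u3, =d=> u4
  u2 = 0 ⊢ deadlocked
  u3 = 0 + 0 ⊢ deadlocked
  u4 = d.0 ⊢ =d=> u2
Q's transition system — 5 states:
  v0 = a.(0 + 0 + (0 + 0) + (0 + c.(0 + 0)) + (d.d.0 + (a.0 + 0 | 0))) ⊢ =a=> v1
  v1 = 0 + 0 + (0 + 0) + (0 + c.(0 + 0)) + (d.d.0 + (a.0 + 0 | 0)) ⊢ =a=> v2, =c=> v3, =d=> v4
  v2 = 0 ⊢ deadlocked
  v3 = 0 + 0 ⊢ deadlocked
  v4 = d.0 ⊢ =d=> v2
Coarsest stable partition (strong bisimilarity classes):
  B0 = {u0, v0}
  B1 = {u1, v1}
  B2 = {u2, u3, v2, v3}
  B3 = {u4, v4}
u0 ∈ B0, v0 ∈ B0 → same block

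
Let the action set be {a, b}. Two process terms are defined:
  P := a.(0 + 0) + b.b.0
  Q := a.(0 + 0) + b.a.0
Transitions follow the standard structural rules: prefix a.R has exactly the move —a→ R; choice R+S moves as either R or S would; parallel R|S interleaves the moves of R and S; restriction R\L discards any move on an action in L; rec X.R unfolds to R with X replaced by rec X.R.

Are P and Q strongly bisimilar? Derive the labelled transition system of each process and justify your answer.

P's transition system — 4 states:
  p0 = a.(0 + 0) + b.b.0 ⊢ =a=> p1, =b=> p2
  p1 = 0 + 0 ⊢ (no moves)
  p2 = b.0 ⊢ =b=> p3
  p3 = 0 ⊢ (no moves)
Q's transition system — 4 states:
  q0 = a.(0 + 0) + b.a.0 ⊢ =a=> q1, =b=> q2
  q1 = 0 + 0 ⊢ (no moves)
  q2 = a.0 ⊢ =a=> q3
  q3 = 0 ⊢ (no moves)
Coarsest stable partition (strong bisimilarity classes):
  B0 = {p0}
  B1 = {p1, p3, q1, q3}
  B2 = {p2}
  B3 = {q0}
  B4 = {q2}
p0 ∈ B0, q0 ∈ B3 → different blocks

not bisimilar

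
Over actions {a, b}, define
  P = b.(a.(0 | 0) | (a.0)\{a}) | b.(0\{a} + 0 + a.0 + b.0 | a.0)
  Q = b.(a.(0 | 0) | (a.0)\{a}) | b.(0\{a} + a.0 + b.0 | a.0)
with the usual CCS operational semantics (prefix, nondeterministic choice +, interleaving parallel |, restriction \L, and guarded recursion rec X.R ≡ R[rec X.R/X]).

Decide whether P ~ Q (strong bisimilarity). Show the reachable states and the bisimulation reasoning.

P's transition system — 18 states:
  m0 = b.(a.(0 | 0) | (a.0)\{a}) | b.(0\{a} + 0 + a.0 + b.0 | a.0) | -b-> m1, -b-> m2
  m1 = a.(0 | 0) | (a.0)\{a} | b.(0\{a} + 0 + a.0 + b.0 | a.0) | -a-> m3, -b-> m4
  m2 = b.(a.(0 | 0) | (a.0)\{a}) | (0\{a} + 0 + a.0 + b.0 | a.0) | -a-> m5, -a-> m6, -b-> m4, -b-> m7
  m3 = 0 | 0 | (a.0)\{a} | b.(0\{a} + 0 + a.0 + b.0 | a.0) | -b-> m8
  m4 = a.(0 | 0) | (a.0)\{a} | (0\{a} + 0 + a.0 + b.0 | a.0) | -a-> m10, -a-> m8, -a-> m9, -b-> m11
  m5 = b.(a.(0 | 0) | (a.0)\{a}) | (b.0 | 0) | -b-> m12, -b-> m9
  m6 = b.(a.(0 | 0) | (a.0)\{a}) | 0 | -b-> m10
  m7 = b.(a.(0 | 0) | (a.0)\{a}) | (0 | a.0) | -a-> m12, -b-> m11
  m8 = 0 | 0 | (a.0)\{a} | (0\{a} + 0 + a.0 + b.0 | a.0) | -a-> m13, -a-> m14, -b-> m15
  m9 = a.(0 | 0) | (a.0)\{a} | (b.0 | 0) | -a-> m13, -b-> m16
  m10 = a.(0 | 0) | (a.0)\{a} | 0 | -a-> m14
  m11 = a.(0 | 0) | (a.0)\{a} | (0 | a.0) | -a-> m15, -a-> m16
  m12 = b.(a.(0 | 0) | (a.0)\{a}) | (0 | 0) | -b-> m16
  m13 = 0 | 0 | (a.0)\{a} | (b.0 | 0) | -b-> m17
  m14 = 0 | 0 | (a.0)\{a} | 0 | ∅
  m15 = 0 | 0 | (a.0)\{a} | (0 | a.0) | -a-> m17
  m16 = a.(0 | 0) | (a.0)\{a} | (0 | 0) | -a-> m17
  m17 = 0 | 0 | (a.0)\{a} | (0 | 0) | ∅
Q's transition system — 18 states:
  n0 = b.(a.(0 | 0) | (a.0)\{a}) | b.(0\{a} + a.0 + b.0 | a.0) | -b-> n1, -b-> n2
  n1 = a.(0 | 0) | (a.0)\{a} | b.(0\{a} + a.0 + b.0 | a.0) | -a-> n3, -b-> n4
  n2 = b.(a.(0 | 0) | (a.0)\{a}) | (0\{a} + a.0 + b.0 | a.0) | -a-> n5, -a-> n6, -b-> n4, -b-> n7
  n3 = 0 | 0 | (a.0)\{a} | b.(0\{a} + a.0 + b.0 | a.0) | -b-> n8
  n4 = a.(0 | 0) | (a.0)\{a} | (0\{a} + a.0 + b.0 | a.0) | -a-> n10, -a-> n8, -a-> n9, -b-> n11
  n5 = b.(a.(0 | 0) | (a.0)\{a}) | (b.0 | 0) | -b-> n12, -b-> n9
  n6 = b.(a.(0 | 0) | (a.0)\{a}) | 0 | -b-> n10
  n7 = b.(a.(0 | 0) | (a.0)\{a}) | (0 | a.0) | -a-> n12, -b-> n11
  n8 = 0 | 0 | (a.0)\{a} | (0\{a} + a.0 + b.0 | a.0) | -a-> n13, -a-> n14, -b-> n15
  n9 = a.(0 | 0) | (a.0)\{a} | (b.0 | 0) | -a-> n13, -b-> n16
  n10 = a.(0 | 0) | (a.0)\{a} | 0 | -a-> n14
  n11 = a.(0 | 0) | (a.0)\{a} | (0 | a.0) | -a-> n15, -a-> n16
  n12 = b.(a.(0 | 0) | (a.0)\{a}) | (0 | 0) | -b-> n16
  n13 = 0 | 0 | (a.0)\{a} | (b.0 | 0) | -b-> n17
  n14 = 0 | 0 | (a.0)\{a} | 0 | ∅
  n15 = 0 | 0 | (a.0)\{a} | (0 | a.0) | -a-> n17
  n16 = a.(0 | 0) | (a.0)\{a} | (0 | 0) | -a-> n17
  n17 = 0 | 0 | (a.0)\{a} | (0 | 0) | ∅
Partition-refinement fixed point:
  B0 = {m0, n0}
  B1 = {m2, n2}
  B2 = {m5, n5}
  B3 = {m9, n9}
  B4 = {m13, n13}
  B5 = {m14, m17, n14, n17}
  B6 = {m10, m15, m16, n10, n15, n16}
  B7 = {m12, m6, n12, n6}
  B8 = {m7, n7}
  B9 = {m11, n11}
  B10 = {m4, n4}
  B11 = {m8, n8}
  B12 = {m1, n1}
  B13 = {m3, n3}
m0 ∈ B0, n0 ∈ B0 → same block

YES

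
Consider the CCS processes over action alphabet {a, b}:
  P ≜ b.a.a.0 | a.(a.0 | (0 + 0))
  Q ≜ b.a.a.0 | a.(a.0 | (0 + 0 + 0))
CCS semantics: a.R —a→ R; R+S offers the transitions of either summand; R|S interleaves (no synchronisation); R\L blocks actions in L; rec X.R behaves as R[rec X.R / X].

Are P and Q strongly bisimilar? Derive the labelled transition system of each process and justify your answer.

YES

Reachable graph of P (12 states):
  p0 = b.a.a.0 | a.(a.0 | (0 + 0)) ⊢ --a--▸ p1, --b--▸ p2
  p1 = b.a.a.0 | (a.0 | (0 + 0)) ⊢ --a--▸ p3, --b--▸ p4
  p2 = a.a.0 | a.(a.0 | (0 + 0)) ⊢ --a--▸ p4, --a--▸ p5
  p3 = b.a.a.0 | (0 | (0 + 0)) ⊢ --b--▸ p6
  p4 = a.a.0 | (a.0 | (0 + 0)) ⊢ --a--▸ p6, --a--▸ p7
  p5 = a.0 | a.(a.0 | (0 + 0)) ⊢ --a--▸ p7, --a--▸ p8
  p6 = a.a.0 | (0 | (0 + 0)) ⊢ --a--▸ p9
  p7 = a.0 | (a.0 | (0 + 0)) ⊢ --a--▸ p10, --a--▸ p9
  p8 = 0 | a.(a.0 | (0 + 0)) ⊢ --a--▸ p10
  p9 = a.0 | (0 | (0 + 0)) ⊢ --a--▸ p11
  p10 = 0 | (a.0 | (0 + 0)) ⊢ --a--▸ p11
  p11 = 0 | (0 | (0 + 0)) ⊢ ∅
Reachable graph of Q (12 states):
  q0 = b.a.a.0 | a.(a.0 | (0 + 0 + 0)) ⊢ --a--▸ q1, --b--▸ q2
  q1 = b.a.a.0 | (a.0 | (0 + 0 + 0)) ⊢ --a--▸ q3, --b--▸ q4
  q2 = a.a.0 | a.(a.0 | (0 + 0 + 0)) ⊢ --a--▸ q4, --a--▸ q5
  q3 = b.a.a.0 | (0 | (0 + 0 + 0)) ⊢ --b--▸ q6
  q4 = a.a.0 | (a.0 | (0 + 0 + 0)) ⊢ --a--▸ q6, --a--▸ q7
  q5 = a.0 | a.(a.0 | (0 + 0 + 0)) ⊢ --a--▸ q7, --a--▸ q8
  q6 = a.a.0 | (0 | (0 + 0 + 0)) ⊢ --a--▸ q9
  q7 = a.0 | (a.0 | (0 + 0 + 0)) ⊢ --a--▸ q10, --a--▸ q9
  q8 = 0 | a.(a.0 | (0 + 0 + 0)) ⊢ --a--▸ q10
  q9 = a.0 | (0 | (0 + 0 + 0)) ⊢ --a--▸ q11
  q10 = 0 | (a.0 | (0 + 0 + 0)) ⊢ --a--▸ q11
  q11 = 0 | (0 | (0 + 0 + 0)) ⊢ ∅
Bisimilarity quotient blocks:
  B0 = {p0, q0}
  B1 = {p1, q1}
  B2 = {p4, p5, q4, q5}
  B3 = {p6, p7, p8, q6, q7, q8}
  B4 = {p10, p9, q10, q9}
  B5 = {p11, q11}
  B6 = {p3, q3}
  B7 = {p2, q2}
p0 ∈ B0, q0 ∈ B0 → same block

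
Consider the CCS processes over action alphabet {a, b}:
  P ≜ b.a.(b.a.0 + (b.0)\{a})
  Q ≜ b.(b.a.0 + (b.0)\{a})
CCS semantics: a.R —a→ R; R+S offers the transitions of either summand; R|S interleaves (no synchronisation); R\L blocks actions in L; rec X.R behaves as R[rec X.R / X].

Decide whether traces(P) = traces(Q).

NO — witness ⟨ba⟩

LTS(P): 6 reachable states
  s0 = b.a.(b.a.0 + (b.0)\{a}) ⊢ —b→ s1
  s1 = a.(b.a.0 + (b.0)\{a}) ⊢ —a→ s2
  s2 = b.a.0 + (b.0)\{a} ⊢ —b→ s3, —b→ s4
  s3 = 0\{a} ⊢ stopped
  s4 = a.0 ⊢ —a→ s5
  s5 = 0 ⊢ stopped
LTS(Q): 5 reachable states
  t0 = b.(b.a.0 + (b.0)\{a}) ⊢ —b→ t1
  t1 = b.a.0 + (b.0)\{a} ⊢ —b→ t2, —b→ t3
  t2 = 0\{a} ⊢ stopped
  t3 = a.0 ⊢ —a→ t4
  t4 = 0 ⊢ stopped
Executing ba from P (initial set {s0}):
  [1] b ⇒ {s1}
  [2] a ⇒ {s2}
  P completes σ.
Executing ba from Q (initial set {t0}):
  [1] b ⇒ {t1}
  [2] a ⇒ no successor for Q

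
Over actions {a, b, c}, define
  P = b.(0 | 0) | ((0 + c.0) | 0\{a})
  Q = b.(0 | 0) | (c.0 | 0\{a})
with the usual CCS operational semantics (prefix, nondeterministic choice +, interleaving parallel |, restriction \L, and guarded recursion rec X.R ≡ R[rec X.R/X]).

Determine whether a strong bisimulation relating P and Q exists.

YES

Reachable graph of P (4 states):
  u0 = b.(0 | 0) | ((0 + c.0) | 0\{a}) ⊢ =b=> u1, =c=> u2
  u1 = 0 | 0 | ((0 + c.0) | 0\{a}) ⊢ =c=> u3
  u2 = b.(0 | 0) | (0 | 0\{a}) ⊢ =b=> u3
  u3 = 0 | 0 | (0 | 0\{a}) ⊢ ·
Reachable graph of Q (4 states):
  v0 = b.(0 | 0) | (c.0 | 0\{a}) ⊢ =b=> v1, =c=> v2
  v1 = 0 | 0 | (c.0 | 0\{a}) ⊢ =c=> v3
  v2 = b.(0 | 0) | (0 | 0\{a}) ⊢ =b=> v3
  v3 = 0 | 0 | (0 | 0\{a}) ⊢ ·
Partition-refinement fixed point:
  B0 = {u0, v0}
  B1 = {u2, v2}
  B2 = {u3, v3}
  B3 = {u1, v1}
u0 ∈ B0, v0 ∈ B0 → same block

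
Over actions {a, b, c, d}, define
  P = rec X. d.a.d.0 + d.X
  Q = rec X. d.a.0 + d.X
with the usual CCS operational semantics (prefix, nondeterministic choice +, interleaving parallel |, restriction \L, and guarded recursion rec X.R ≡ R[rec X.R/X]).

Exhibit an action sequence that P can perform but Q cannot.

P's transition system — 4 states:
  m0 = rec X. d.a.d.0 + d.X has moves —d→ m0, —d→ m1
  m1 = a.d.0 has moves —a→ m2
  m2 = d.0 has moves —d→ m3
  m3 = 0 has moves ∅
Q's transition system — 3 states:
  n0 = rec X. d.a.0 + d.X has moves —d→ n0, —d→ n1
  n1 = a.0 has moves —a→ n2
  n2 = 0 has moves ∅
Executing dad from P (initial set {m0}):
  after d @ step 1: {m0, m1}
  after a @ step 2: {m2}
  after d @ step 3: {m3}
  — P admits the full trace.
Executing dad from Q (initial set {n0}):
  after d @ step 1: {n0, n1}
  after a @ step 2: {n2}
  after d @ step 3: ∅  — Q cannot continue

dad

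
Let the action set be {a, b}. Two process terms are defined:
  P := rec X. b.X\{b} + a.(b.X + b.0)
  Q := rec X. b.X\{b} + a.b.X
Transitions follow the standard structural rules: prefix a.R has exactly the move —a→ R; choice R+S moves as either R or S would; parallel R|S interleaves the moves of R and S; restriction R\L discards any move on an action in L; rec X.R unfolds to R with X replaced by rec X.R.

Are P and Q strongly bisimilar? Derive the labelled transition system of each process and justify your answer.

P's transition system — 5 states:
  p0 = rec X. b.X\{b} + a.(b.X + b.0) | ··a··> p1, ··b··> p2
  p1 = b.(rec X. b.X\{b} + a.(b.X + b.0)) + b.0 | ··b··> p0, ··b··> p3
  p2 = (rec X. b.X\{b} + a.(b.X + b.0))\{b} | ··a··> p4
  p3 = 0 | (no moves)
  p4 = (b.(rec X. b.X\{b} + a.(b.X + b.0)) + b.0)\{b} | (no moves)
Q's transition system — 4 states:
  q0 = rec X. b.X\{b} + a.b.X | ··a··> q1, ··b··> q2
  q1 = b.(rec X. b.X\{b} + a.b.X) | ··b··> q0
  q2 = (rec X. b.X\{b} + a.b.X)\{b} | ··a··> q3
  q3 = (b.(rec X. b.X\{b} + a.b.X))\{b} | (no moves)
Coarsest stable partition (strong bisimilarity classes):
  B0 = {p0}
  B1 = {p1}
  B2 = {p3, p4, q3}
  B3 = {p2, q2}
  B4 = {q0}
  B5 = {q1}
p0 ∈ B0, q0 ∈ B4 → different blocks

NO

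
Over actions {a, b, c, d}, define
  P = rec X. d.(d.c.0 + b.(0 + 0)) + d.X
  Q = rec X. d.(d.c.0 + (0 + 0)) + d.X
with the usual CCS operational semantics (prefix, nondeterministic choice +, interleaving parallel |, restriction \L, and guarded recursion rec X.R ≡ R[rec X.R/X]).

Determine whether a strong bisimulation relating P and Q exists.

P's transition system — 5 states:
  m0 = rec X. d.(d.c.0 + b.(0 + 0)) + d.X has moves —d→ m0, —d→ m1
  m1 = d.c.0 + b.(0 + 0) has moves —b→ m2, —d→ m3
  m2 = 0 + 0 has moves ·
  m3 = c.0 has moves —c→ m4
  m4 = 0 has moves ·
Q's transition system — 4 states:
  n0 = rec X. d.(d.c.0 + (0 + 0)) + d.X has moves —d→ n0, —d→ n1
  n1 = d.c.0 + (0 + 0) has moves —d→ n2
  n2 = c.0 has moves —c→ n3
  n3 = 0 has moves ·
Coarsest stable partition (strong bisimilarity classes):
  B0 = {m0}
  B1 = {m1}
  B2 = {m3, n2}
  B3 = {m2, m4, n3}
  B4 = {n0}
  B5 = {n1}
m0 ∈ B0, n0 ∈ B4 → different blocks

NO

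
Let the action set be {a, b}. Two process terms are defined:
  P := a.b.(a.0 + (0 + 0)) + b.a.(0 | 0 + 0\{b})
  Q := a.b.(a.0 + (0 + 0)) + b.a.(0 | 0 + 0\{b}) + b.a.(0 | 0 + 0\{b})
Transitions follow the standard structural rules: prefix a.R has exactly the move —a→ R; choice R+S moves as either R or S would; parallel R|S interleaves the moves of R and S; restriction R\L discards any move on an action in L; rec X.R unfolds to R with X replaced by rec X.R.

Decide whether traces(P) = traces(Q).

P's transition system — 6 states:
  p0 = a.b.(a.0 + (0 + 0)) + b.a.(0 | 0 + 0\{b}) ⊢ =a=> p1, =b=> p2
  p1 = b.(a.0 + (0 + 0)) ⊢ =b=> p3
  p2 = a.(0 | 0 + 0\{b}) ⊢ =a=> p4
  p3 = a.0 + (0 + 0) ⊢ =a=> p5
  p4 = 0 | 0 + 0\{b} ⊢ ∅
  p5 = 0 ⊢ ∅
Q's transition system — 6 states:
  q0 = a.b.(a.0 + (0 + 0)) + b.a.(0 | 0 + 0\{b}) + b.a.(0 | 0 + 0\{b}) ⊢ =a=> q1, =b=> q2
  q1 = b.(a.0 + (0 + 0)) ⊢ =b=> q3
  q2 = a.(0 | 0 + 0\{b}) ⊢ =a=> q4
  q3 = a.0 + (0 + 0) ⊢ =a=> q5
  q4 = 0 | 0 + 0\{b} ⊢ ∅
  q5 = 0 ⊢ ∅
Coarsest stable partition (strong bisimilarity classes):
  B0 = {p0, q0}
  B1 = {p1, q1}
  B2 = {p2, p3, q2, q3}
  B3 = {p4, p5, q4, q5}
p0 ∈ B0, q0 ∈ B0 → same block
Bisimilar ⇒ trace-equivalent.

trace-equivalent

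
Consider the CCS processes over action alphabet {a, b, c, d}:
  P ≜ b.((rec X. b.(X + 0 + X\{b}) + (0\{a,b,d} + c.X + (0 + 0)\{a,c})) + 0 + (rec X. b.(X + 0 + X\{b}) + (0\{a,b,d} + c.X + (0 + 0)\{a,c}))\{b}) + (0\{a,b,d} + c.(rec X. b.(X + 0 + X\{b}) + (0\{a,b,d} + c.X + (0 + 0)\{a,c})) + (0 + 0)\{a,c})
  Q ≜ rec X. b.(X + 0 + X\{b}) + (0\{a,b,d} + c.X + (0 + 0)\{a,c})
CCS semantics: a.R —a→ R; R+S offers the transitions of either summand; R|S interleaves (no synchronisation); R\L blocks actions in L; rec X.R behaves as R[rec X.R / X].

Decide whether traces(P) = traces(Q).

LTS(P): 4 reachable states
  s0 = b.((rec X. b.(X + 0 + X\{b}) + (0\{a,b,d} + c.X + (0 + 0)\{a,c})) + 0 + (rec X. b.(X + 0 + X\{b}) + (0\{a,b,d} + c.X + (0 + 0)\{a,c}))\{b}) + (0\{a,b,d} + c.(rec X. b.(X + 0 + X\{b}) + (0\{a,b,d} + c.X + (0 + 0)\{a,c})) + (0 + 0)\{a,c}) | -b-> s1, -c-> s2
  s1 = (rec X. b.(X + 0 + X\{b}) + (0\{a,b,d} + c.X + (0 + 0)\{a,c})) + 0 + (rec X. b.(X + 0 + X\{b}) + (0\{a,b,d} + c.X + (0 + 0)\{a,c}))\{b} | -b-> s1, -c-> s2, -c-> s3
  s2 = rec X. b.(X + 0 + X\{b}) + (0\{a,b,d} + c.X + (0 + 0)\{a,c}) | -b-> s1, -c-> s2
  s3 = (rec X. b.(X + 0 + X\{b}) + (0\{a,b,d} + c.X + (0 + 0)\{a,c}))\{b} | -c-> s3
LTS(Q): 3 reachable states
  t0 = rec X. b.(X + 0 + X\{b}) + (0\{a,b,d} + c.X + (0 + 0)\{a,c}) | -b-> t1, -c-> t0
  t1 = (rec X. b.(X + 0 + X\{b}) + (0\{a,b,d} + c.X + (0 + 0)\{a,c})) + 0 + (rec X. b.(X + 0 + X\{b}) + (0\{a,b,d} + c.X + (0 + 0)\{a,c}))\{b} | -b-> t1, -c-> t0, -c-> t2
  t2 = (rec X. b.(X + 0 + X\{b}) + (0\{a,b,d} + c.X + (0 + 0)\{a,c}))\{b} | -c-> t2
Coarsest stable partition (strong bisimilarity classes):
  B0 = {s0, s2, t0}
  B1 = {s1, t1}
  B2 = {s3, t2}
s0 ∈ B0, t0 ∈ B0 → same block
Bisimilar ⇒ trace-equivalent.

traces(P) = traces(Q)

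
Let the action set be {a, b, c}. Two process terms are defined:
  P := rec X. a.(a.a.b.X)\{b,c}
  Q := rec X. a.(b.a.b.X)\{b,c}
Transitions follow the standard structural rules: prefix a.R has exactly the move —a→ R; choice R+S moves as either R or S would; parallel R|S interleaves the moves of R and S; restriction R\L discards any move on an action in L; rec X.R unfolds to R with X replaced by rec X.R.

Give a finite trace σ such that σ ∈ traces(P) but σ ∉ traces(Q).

aa

LTS(P): 4 reachable states
  p0 = rec X. a.(a.a.b.X)\{b,c} | ··a··> p1
  p1 = (a.a.b.(rec X. a.(a.a.b.X)\{b,c}))\{b,c} | ··a··> p2
  p2 = (a.b.(rec X. a.(a.a.b.X)\{b,c}))\{b,c} | ··a··> p3
  p3 = (b.(rec X. a.(a.a.b.X)\{b,c}))\{b,c} | ∅
LTS(Q): 2 reachable states
  q0 = rec X. a.(b.a.b.X)\{b,c} | ··a··> q1
  q1 = (b.a.b.(rec X. a.(b.a.b.X)\{b,c}))\{b,c} | ∅
Executing aa from P (initial set {p0}):
  after a @ step 1: {p1}
  after a @ step 2: {p2}
  — P admits the full trace.
Executing aa from Q (initial set {q0}):
  after a @ step 1: {q1}
  after a @ step 2: ∅ (Q stuck)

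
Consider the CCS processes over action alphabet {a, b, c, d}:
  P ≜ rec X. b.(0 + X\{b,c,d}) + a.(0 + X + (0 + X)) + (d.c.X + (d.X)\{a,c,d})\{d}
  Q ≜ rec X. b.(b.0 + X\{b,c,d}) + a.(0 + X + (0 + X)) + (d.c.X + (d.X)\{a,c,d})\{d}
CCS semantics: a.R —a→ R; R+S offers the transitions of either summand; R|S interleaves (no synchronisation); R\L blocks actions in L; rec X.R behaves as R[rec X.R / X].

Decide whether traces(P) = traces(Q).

Reachable graph of P (4 states):
  p0 = rec X. b.(0 + X\{b,c,d}) + a.(0 + X + (0 + X)) + (d.c.X + (d.X)\{a,c,d})\{d} → ··a··> p1, ··b··> p2
  p1 = 0 + (rec X. b.(0 + X\{b,c,d}) + a.(0 + X + (0 + X)) + (d.c.X + (d.X)\{a,c,d})\{d}) + (0 + (rec X. b.(0 + X\{b,c,d}) + a.(0 + X + (0 + X)) + (d.c.X + (d.X)\{a,c,d})\{d})) → ··a··> p1, ··b··> p2
  p2 = 0 + (rec X. b.(0 + X\{b,c,d}) + a.(0 + X + (0 + X)) + (d.c.X + (d.X)\{a,c,d})\{d})\{b,c,d} → ··a··> p3
  p3 = (0 + (rec X. b.(0 + X\{b,c,d}) + a.(0 + X + (0 + X)) + (d.c.X + (d.X)\{a,c,d})\{d}) + (0 + (rec X. b.(0 + X\{b,c,d}) + a.(0 + X + (0 + X)) + (d.c.X + (d.X)\{a,c,d})\{d})))\{b,c,d} → ··a··> p3
Reachable graph of Q (5 states):
  q0 = rec X. b.(b.0 + X\{b,c,d}) + a.(0 + X + (0 + X)) + (d.c.X + (d.X)\{a,c,d})\{d} → ··a··> q1, ··b··> q2
  q1 = 0 + (rec X. b.(b.0 + X\{b,c,d}) + a.(0 + X + (0 + X)) + (d.c.X + (d.X)\{a,c,d})\{d}) + (0 + (rec X. b.(b.0 + X\{b,c,d}) + a.(0 + X + (0 + X)) + (d.c.X + (d.X)\{a,c,d})\{d})) → ··a··> q1, ··b··> q2
  q2 = b.0 + (rec X. b.(b.0 + X\{b,c,d}) + a.(0 + X + (0 + X)) + (d.c.X + (d.X)\{a,c,d})\{d})\{b,c,d} → ··a··> q3, ··b··> q4
  q3 = (0 + (rec X. b.(b.0 + X\{b,c,d}) + a.(0 + X + (0 + X)) + (d.c.X + (d.X)\{a,c,d})\{d}) + (0 + (rec X. b.(b.0 + X\{b,c,d}) + a.(0 + X + (0 + X)) + (d.c.X + (d.X)\{a,c,d})\{d})))\{b,c,d} → ··a··> q3
  q4 = 0 → ∅
Executing bb from Q (initial set {q0}):
  [1] b ⇒ {q2}
  [2] b ⇒ {q4}
  Q completes σ.
Executing bb from P (initial set {p0}):
  [1] b ⇒ {p2}
  [2] b ⇒ ∅ (P stuck)

traces(P) ≠ traces(Q) — witness ⟨bb⟩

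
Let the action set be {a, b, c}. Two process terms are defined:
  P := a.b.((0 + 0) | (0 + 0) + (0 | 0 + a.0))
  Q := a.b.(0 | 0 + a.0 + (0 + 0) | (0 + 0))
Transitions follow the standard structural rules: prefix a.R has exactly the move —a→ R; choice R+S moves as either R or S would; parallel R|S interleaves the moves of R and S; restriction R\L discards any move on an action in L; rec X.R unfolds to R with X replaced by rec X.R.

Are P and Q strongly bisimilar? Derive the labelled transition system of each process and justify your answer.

P's transition system — 4 states:
  p0 = a.b.((0 + 0) | (0 + 0) + (0 | 0 + a.0)) ⊢ --a--▸ p1
  p1 = b.((0 + 0) | (0 + 0) + (0 | 0 + a.0)) ⊢ --b--▸ p2
  p2 = (0 + 0) | (0 + 0) + (0 | 0 + a.0) ⊢ --a--▸ p3
  p3 = 0 ⊢ ·
Q's transition system — 4 states:
  q0 = a.b.(0 | 0 + a.0 + (0 + 0) | (0 + 0)) ⊢ --a--▸ q1
  q1 = b.(0 | 0 + a.0 + (0 + 0) | (0 + 0)) ⊢ --b--▸ q2
  q2 = 0 | 0 + a.0 + (0 + 0) | (0 + 0) ⊢ --a--▸ q3
  q3 = 0 ⊢ ·
Partition-refinement fixed point:
  B0 = {p0, q0}
  B1 = {p1, q1}
  B2 = {p2, q2}
  B3 = {p3, q3}
p0 ∈ B0, q0 ∈ B0 → same block

YES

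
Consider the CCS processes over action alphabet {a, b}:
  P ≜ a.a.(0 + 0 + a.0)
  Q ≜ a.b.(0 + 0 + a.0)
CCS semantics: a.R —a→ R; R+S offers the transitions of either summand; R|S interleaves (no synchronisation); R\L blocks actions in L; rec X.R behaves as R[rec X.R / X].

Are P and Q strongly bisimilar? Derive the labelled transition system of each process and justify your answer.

P's transition system — 4 states:
  p0 = a.a.(0 + 0 + a.0) | =a=> p1
  p1 = a.(0 + 0 + a.0) | =a=> p2
  p2 = 0 + 0 + a.0 | =a=> p3
  p3 = 0 | (no moves)
Q's transition system — 4 states:
  q0 = a.b.(0 + 0 + a.0) | =a=> q1
  q1 = b.(0 + 0 + a.0) | =b=> q2
  q2 = 0 + 0 + a.0 | =a=> q3
  q3 = 0 | (no moves)
Coarsest stable partition (strong bisimilarity classes):
  B0 = {p0}
  B1 = {p1}
  B2 = {p2, q2}
  B3 = {p3, q3}
  B4 = {q0}
  B5 = {q1}
p0 ∈ B0, q0 ∈ B4 → different blocks

P ≁ Q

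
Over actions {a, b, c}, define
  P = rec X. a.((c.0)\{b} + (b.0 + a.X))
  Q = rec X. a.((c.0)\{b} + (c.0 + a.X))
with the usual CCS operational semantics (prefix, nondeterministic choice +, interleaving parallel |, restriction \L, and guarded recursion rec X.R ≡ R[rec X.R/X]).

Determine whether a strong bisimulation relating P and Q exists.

P's transition system — 4 states:
  m0 = rec X. a.((c.0)\{b} + (b.0 + a.X)) has moves -a-> m1
  m1 = (c.0)\{b} + (b.0 + a.(rec X. a.((c.0)\{b} + (b.0 + a.X)))) has moves -a-> m0, -b-> m2, -c-> m3
  m2 = 0 has moves ∅
  m3 = 0\{b} has moves ∅
Q's transition system — 4 states:
  n0 = rec X. a.((c.0)\{b} + (c.0 + a.X)) has moves -a-> n1
  n1 = (c.0)\{b} + (c.0 + a.(rec X. a.((c.0)\{b} + (c.0 + a.X)))) has moves -a-> n0, -c-> n2, -c-> n3
  n2 = 0 has moves ∅
  n3 = 0\{b} has moves ∅
Partition-refinement fixed point:
  B0 = {m0}
  B1 = {m1}
  B2 = {m2, m3, n2, n3}
  B3 = {n0}
  B4 = {n1}
m0 ∈ B0, n0 ∈ B3 → different blocks

NO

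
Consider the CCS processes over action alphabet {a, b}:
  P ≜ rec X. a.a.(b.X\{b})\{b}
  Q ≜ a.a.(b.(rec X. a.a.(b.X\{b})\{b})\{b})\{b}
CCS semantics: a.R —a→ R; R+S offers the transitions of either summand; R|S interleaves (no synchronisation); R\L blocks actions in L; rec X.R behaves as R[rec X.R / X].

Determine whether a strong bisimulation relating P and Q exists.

LTS(P): 3 reachable states
  p0 = rec X. a.a.(b.X\{b})\{b} → =a=> p1
  p1 = a.(b.(rec X. a.a.(b.X\{b})\{b})\{b})\{b} → =a=> p2
  p2 = (b.(rec X. a.a.(b.X\{b})\{b})\{b})\{b} → ·
LTS(Q): 3 reachable states
  q0 = a.a.(b.(rec X. a.a.(b.X\{b})\{b})\{b})\{b} → =a=> q1
  q1 = a.(b.(rec X. a.a.(b.X\{b})\{b})\{b})\{b} → =a=> q2
  q2 = (b.(rec X. a.a.(b.X\{b})\{b})\{b})\{b} → ·
Coarsest stable partition (strong bisimilarity classes):
  B0 = {p0, q0}
  B1 = {p1, q1}
  B2 = {p2, q2}
p0 ∈ B0, q0 ∈ B0 → same block

P ~ Q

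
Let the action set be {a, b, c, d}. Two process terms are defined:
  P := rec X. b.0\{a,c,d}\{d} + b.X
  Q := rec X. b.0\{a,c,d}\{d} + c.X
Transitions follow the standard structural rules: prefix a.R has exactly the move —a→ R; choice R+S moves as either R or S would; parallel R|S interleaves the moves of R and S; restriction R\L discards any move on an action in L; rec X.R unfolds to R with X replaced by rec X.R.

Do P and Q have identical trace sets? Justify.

trace-distinct — witness ⟨bb⟩

Reachable graph of P (2 states):
  u0 = rec X. b.0\{a,c,d}\{d} + b.X | ··b··> u0, ··b··> u1
  u1 = 0\{a,c,d}\{d} | ∅
Reachable graph of Q (2 states):
  v0 = rec X. b.0\{a,c,d}\{d} + c.X | ··b··> v1, ··c··> v0
  v1 = 0\{a,c,d}\{d} | ∅
Executing bb from P (initial set {u0}):
  [1] b ⇒ {u0, u1}
  [2] b ⇒ {u0, u1}
  ✓ P
Executing bb from Q (initial set {v0}):
  [1] b ⇒ {v1}
  [2] b ⇒ ∅ (Q stuck)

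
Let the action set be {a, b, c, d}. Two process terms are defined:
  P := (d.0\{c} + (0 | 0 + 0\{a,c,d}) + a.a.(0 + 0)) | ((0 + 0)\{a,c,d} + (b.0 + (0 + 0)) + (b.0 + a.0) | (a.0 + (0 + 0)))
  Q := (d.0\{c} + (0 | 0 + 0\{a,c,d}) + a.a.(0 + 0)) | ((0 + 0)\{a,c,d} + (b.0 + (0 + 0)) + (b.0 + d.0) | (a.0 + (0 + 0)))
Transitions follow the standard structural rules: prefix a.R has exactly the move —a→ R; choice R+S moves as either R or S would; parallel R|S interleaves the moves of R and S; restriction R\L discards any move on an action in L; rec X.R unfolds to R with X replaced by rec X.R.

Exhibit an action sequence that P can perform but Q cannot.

LTS(P): 20 reachable states
  p0 = (d.0\{c} + (0 | 0 + 0\{a,c,d}) + a.a.(0 + 0)) | ((0 + 0)\{a,c,d} + (b.0 + (0 + 0)) + (b.0 + a.0) | (a.0 + (0 + 0))) has moves =a=> p1, =a=> p2, =a=> p3, =b=> p2, =b=> p4, =d=> p5
  p1 = (d.0\{c} + (0 | 0 + 0\{a,c,d}) + a.a.(0 + 0)) | ((b.0 + a.0) | 0) has moves =a=> p6, =a=> p7, =b=> p6, =d=> p8
  p2 = (d.0\{c} + (0 | 0 + 0\{a,c,d}) + a.a.(0 + 0)) | (0 | (a.0 + (0 + 0))) has moves =a=> p6, =a=> p9, =d=> p10
  p3 = a.(0 + 0) | ((0 + 0)\{a,c,d} + (b.0 + (0 + 0)) + (b.0 + a.0) | (a.0 + (0 + 0))) has moves =a=> p11, =a=> p7, =a=> p9, =b=> p12, =b=> p9
  p4 = (d.0\{c} + (0 | 0 + 0\{a,c,d}) + a.a.(0 + 0)) | 0 has moves =a=> p12, =d=> p13
  p5 = 0\{c} | ((0 + 0)\{a,c,d} + (b.0 + (0 + 0)) + (b.0 + a.0) | (a.0 + (0 + 0))) has moves =a=> p10, =a=> p8, =b=> p10, =b=> p13
  p6 = (d.0\{c} + (0 | 0 + 0\{a,c,d}) + a.a.(0 + 0)) | (0 | 0) has moves =a=> p14, =d=> p15
  p7 = a.(0 + 0) | ((b.0 + a.0) | 0) has moves =a=> p14, =a=> p16, =b=> p14
  p8 = 0\{c} | ((b.0 + a.0) | 0) has moves =a=> p15, =b=> p15
  p9 = a.(0 + 0) | (0 | (a.0 + (0 + 0))) has moves =a=> p14, =a=> p17
  p10 = 0\{c} | (0 | (a.0 + (0 + 0))) has moves =a=> p15
  p11 = (0 + 0) | ((0 + 0)\{a,c,d} + (b.0 + (0 + 0)) + (b.0 + a.0) | (a.0 + (0 + 0))) has moves =a=> p16, =a=> p17, =b=> p17, =b=> p18
  p12 = a.(0 + 0) | 0 has moves =a=> p18
  p13 = 0\{c} | 0 has moves ·
  p14 = a.(0 + 0) | (0 | 0) has moves =a=> p19
  p15 = 0\{c} | (0 | 0) has moves ·
  p16 = (0 + 0) | ((b.0 + a.0) | 0) has moves =a=> p19, =b=> p19
  p17 = (0 + 0) | (0 | (a.0 + (0 + 0))) has moves =a=> p19
  p18 = (0 + 0) | 0 has moves ·
  p19 = (0 + 0) | (0 | 0) has moves ·
LTS(Q): 20 reachable states
  q0 = (d.0\{c} + (0 | 0 + 0\{a,c,d}) + a.a.(0 + 0)) | ((0 + 0)\{a,c,d} + (b.0 + (0 + 0)) + (b.0 + d.0) | (a.0 + (0 + 0))) has moves =a=> q1, =a=> q2, =b=> q3, =b=> q4, =d=> q3, =d=> q5
  q1 = (d.0\{c} + (0 | 0 + 0\{a,c,d}) + a.a.(0 + 0)) | ((b.0 + d.0) | 0) has moves =a=> q6, =b=> q7, =d=> q7, =d=> q8
  q2 = a.(0 + 0) | ((0 + 0)\{a,c,d} + (b.0 + (0 + 0)) + (b.0 + d.0) | (a.0 + (0 + 0))) has moves =a=> q6, =a=> q9, =b=> q10, =b=> q11, =d=> q10
  q3 = (d.0\{c} + (0 | 0 + 0\{a,c,d}) + a.a.(0 + 0)) | (0 | (a.0 + (0 + 0))) has moves =a=> q10, =a=> q7, =d=> q12
  q4 = (d.0\{c} + (0 | 0 + 0\{a,c,d}) + a.a.(0 + 0)) | 0 has moves =a=> q11, =d=> q13
  q5 = 0\{c} | ((0 + 0)\{a,c,d} + (b.0 + (0 + 0)) + (b.0 + d.0) | (a.0 + (0 + 0))) has moves =a=> q8, =b=> q12, =b=> q13, =d=> q12
  q6 = a.(0 + 0) | ((b.0 + d.0) | 0) has moves =a=> q14, =b=> q15, =d=> q15
  q7 = (d.0\{c} + (0 | 0 + 0\{a,c,d}) + a.a.(0 + 0)) | (0 | 0) has moves =a=> q15, =d=> q16
  q8 = 0\{c} | ((b.0 + d.0) | 0) has moves =b=> q16, =d=> q16
  q9 = (0 + 0) | ((0 + 0)\{a,c,d} + (b.0 + (0 + 0)) + (b.0 + d.0) | (a.0 + (0 + 0))) has moves =a=> q14, =b=> q17, =b=> q18, =d=> q17
  q10 = a.(0 + 0) | (0 | (a.0 + (0 + 0))) has moves =a=> q15, =a=> q17
  q11 = a.(0 + 0) | 0 has moves =a=> q18
  q12 = 0\{c} | (0 | (a.0 + (0 + 0))) has moves =a=> q16
  q13 = 0\{c} | 0 has moves ·
  q14 = (0 + 0) | ((b.0 + d.0) | 0) has moves =b=> q19, =d=> q19
  q15 = a.(0 + 0) | (0 | 0) has moves =a=> q19
  q16 = 0\{c} | (0 | 0) has moves ·
  q17 = (0 + 0) | (0 | (a.0 + (0 + 0))) has moves =a=> q19
  q18 = (0 + 0) | 0 has moves ·
  q19 = (0 + 0) | (0 | 0) has moves ·
Trace ⟨aaaa⟩ through P, begin at {p0}:
  step 1 (a): {p1, p2, p3}
  step 2 (a): {p11, p6, p7, p9}
  step 3 (a): {p14, p16, p17}
  step 4 (a): {p19}
  — P admits the full trace.
Trace ⟨aaaa⟩ through Q, begin at {q0}:
  step 1 (a): {q1, q2}
  step 2 (a): {q6, q9}
  step 3 (a): {q14}
  step 4 (a): ∅ (Q stuck)

aaaa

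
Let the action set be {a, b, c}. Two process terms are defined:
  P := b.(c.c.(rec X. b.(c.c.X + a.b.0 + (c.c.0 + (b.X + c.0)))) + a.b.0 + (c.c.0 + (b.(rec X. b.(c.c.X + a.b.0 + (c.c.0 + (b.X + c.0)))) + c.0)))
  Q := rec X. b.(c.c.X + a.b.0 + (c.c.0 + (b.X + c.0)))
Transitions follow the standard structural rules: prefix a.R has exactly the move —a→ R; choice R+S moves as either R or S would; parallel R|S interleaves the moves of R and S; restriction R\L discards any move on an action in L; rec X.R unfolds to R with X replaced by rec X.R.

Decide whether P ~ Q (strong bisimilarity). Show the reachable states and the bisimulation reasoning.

Reachable graph of P (7 states):
  p0 = b.(c.c.(rec X. b.(c.c.X + a.b.0 + (c.c.0 + (b.X + c.0)))) + a.b.0 + (c.c.0 + (b.(rec X. b.(c.c.X + a.b.0 + (c.c.0 + (b.X + c.0)))) + c.0))) has moves —b→ p1
  p1 = c.c.(rec X. b.(c.c.X + a.b.0 + (c.c.0 + (b.X + c.0)))) + a.b.0 + (c.c.0 + (b.(rec X. b.(c.c.X + a.b.0 + (c.c.0 + (b.X + c.0)))) + c.0)) has moves —a→ p2, —b→ p3, —c→ p4, —c→ p5, —c→ p6
  p2 = b.0 has moves —b→ p4
  p3 = rec X. b.(c.c.X + a.b.0 + (c.c.0 + (b.X + c.0))) has moves —b→ p1
  p4 = 0 has moves ∅
  p5 = c.(rec X. b.(c.c.X + a.b.0 + (c.c.0 + (b.X + c.0)))) has moves —c→ p3
  p6 = c.0 has moves —c→ p4
Reachable graph of Q (6 states):
  q0 = rec X. b.(c.c.X + a.b.0 + (c.c.0 + (b.X + c.0))) has moves —b→ q1
  q1 = c.c.(rec X. b.(c.c.X + a.b.0 + (c.c.0 + (b.X + c.0)))) + a.b.0 + (c.c.0 + (b.(rec X. b.(c.c.X + a.b.0 + (c.c.0 + (b.X + c.0)))) + c.0)) has moves —a→ q2, —b→ q0, —c→ q3, —c→ q4, —c→ q5
  q2 = b.0 has moves —b→ q3
  q3 = 0 has moves ∅
  q4 = c.(rec X. b.(c.c.X + a.b.0 + (c.c.0 + (b.X + c.0)))) has moves —c→ q0
  q5 = c.0 has moves —c→ q3
Coarsest stable partition (strong bisimilarity classes):
  B0 = {p0, p3, q0}
  B1 = {p1, q1}
  B2 = {p4, q3}
  B3 = {p5, q4}
  B4 = {p2, q2}
  B5 = {p6, q5}
p0 ∈ B0, q0 ∈ B0 → same block

YES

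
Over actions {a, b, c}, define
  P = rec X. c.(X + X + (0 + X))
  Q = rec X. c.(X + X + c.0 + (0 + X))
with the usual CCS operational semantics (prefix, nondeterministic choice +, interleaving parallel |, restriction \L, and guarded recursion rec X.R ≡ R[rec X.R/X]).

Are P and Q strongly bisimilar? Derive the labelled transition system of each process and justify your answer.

P ≁ Q

LTS(P): 2 reachable states
  m0 = rec X. c.(X + X + (0 + X)) → =c=> m1
  m1 = (rec X. c.(X + X + (0 + X))) + (rec X. c.(X + X + (0 + X))) + (0 + (rec X. c.(X + X + (0 + X)))) → =c=> m1
LTS(Q): 3 reachable states
  n0 = rec X. c.(X + X + c.0 + (0 + X)) → =c=> n1
  n1 = (rec X. c.(X + X + c.0 + (0 + X))) + (rec X. c.(X + X + c.0 + (0 + X))) + c.0 + (0 + (rec X. c.(X + X + c.0 + (0 + X)))) → =c=> n1, =c=> n2
  n2 = 0 → stopped
Partition-refinement fixed point:
  B0 = {m0, m1}
  B1 = {n0}
  B2 = {n1}
  B3 = {n2}
m0 ∈ B0, n0 ∈ B1 → different blocks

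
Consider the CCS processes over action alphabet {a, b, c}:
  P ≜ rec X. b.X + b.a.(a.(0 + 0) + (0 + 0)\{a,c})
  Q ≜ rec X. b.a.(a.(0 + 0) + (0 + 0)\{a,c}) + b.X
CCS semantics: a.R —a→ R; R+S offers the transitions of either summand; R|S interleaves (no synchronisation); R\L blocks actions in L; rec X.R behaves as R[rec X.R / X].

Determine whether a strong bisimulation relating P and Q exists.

P's transition system — 4 states:
  u0 = rec X. b.X + b.a.(a.(0 + 0) + (0 + 0)\{a,c}) has moves —b→ u0, —b→ u1
  u1 = a.(a.(0 + 0) + (0 + 0)\{a,c}) has moves —a→ u2
  u2 = a.(0 + 0) + (0 + 0)\{a,c} has moves —a→ u3
  u3 = 0 + 0 has moves ∅
Q's transition system — 4 states:
  v0 = rec X. b.a.(a.(0 + 0) + (0 + 0)\{a,c}) + b.X has moves —b→ v0, —b→ v1
  v1 = a.(a.(0 + 0) + (0 + 0)\{a,c}) has moves —a→ v2
  v2 = a.(0 + 0) + (0 + 0)\{a,c} has moves —a→ v3
  v3 = 0 + 0 has moves ∅
Partition-refinement fixed point:
  B0 = {u0, v0}
  B1 = {u1, v1}
  B2 = {u2, v2}
  B3 = {u3, v3}
u0 ∈ B0, v0 ∈ B0 → same block

bisimilar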